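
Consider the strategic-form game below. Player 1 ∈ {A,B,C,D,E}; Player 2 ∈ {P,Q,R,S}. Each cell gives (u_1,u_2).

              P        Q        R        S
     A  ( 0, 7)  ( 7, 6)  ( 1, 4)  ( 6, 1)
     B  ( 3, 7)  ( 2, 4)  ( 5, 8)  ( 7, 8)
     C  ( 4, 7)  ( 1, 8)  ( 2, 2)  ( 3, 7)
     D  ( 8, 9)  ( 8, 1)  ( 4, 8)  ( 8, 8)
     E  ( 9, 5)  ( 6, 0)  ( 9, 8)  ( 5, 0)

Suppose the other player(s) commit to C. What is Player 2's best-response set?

BR_2 = {Q}

u_2(P vs C) = 7
u_2(Q vs C) = 8
u_2(R vs C) = 2
u_2(S vs C) = 7
max payoff 8 at {Q}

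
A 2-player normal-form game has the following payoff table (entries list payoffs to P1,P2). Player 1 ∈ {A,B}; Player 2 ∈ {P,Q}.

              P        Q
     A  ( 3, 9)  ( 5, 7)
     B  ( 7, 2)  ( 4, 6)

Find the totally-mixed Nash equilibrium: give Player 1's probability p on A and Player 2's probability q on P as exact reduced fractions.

P1 indiff ⇒ q·3+(1-q)·5 = q·7+(1-q)·4 ⇒ q(-4) = (1-q)(-1) ⇒ q = 1/5
P2 indiff ⇒ p·9+(1-p)·2 = p·7+(1-p)·6 ⇒ p(2) = (1-p)(4) ⇒ p = 2/3

P1 mixes 2/3 on A; P2 mixes 1/5 on P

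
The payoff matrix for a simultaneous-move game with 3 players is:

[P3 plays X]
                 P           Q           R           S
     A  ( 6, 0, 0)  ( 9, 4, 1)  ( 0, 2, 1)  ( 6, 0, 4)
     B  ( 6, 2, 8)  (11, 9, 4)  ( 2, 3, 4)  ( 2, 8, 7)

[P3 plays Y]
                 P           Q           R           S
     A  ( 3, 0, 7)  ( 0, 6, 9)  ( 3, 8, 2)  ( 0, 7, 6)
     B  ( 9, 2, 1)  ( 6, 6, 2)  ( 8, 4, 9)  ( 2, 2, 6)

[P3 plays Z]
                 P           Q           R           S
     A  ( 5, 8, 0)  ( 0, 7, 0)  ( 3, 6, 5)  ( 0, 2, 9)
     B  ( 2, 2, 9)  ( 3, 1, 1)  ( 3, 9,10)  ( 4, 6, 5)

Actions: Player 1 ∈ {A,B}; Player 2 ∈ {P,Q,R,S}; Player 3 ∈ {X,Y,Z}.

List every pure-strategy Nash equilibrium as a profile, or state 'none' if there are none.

(A,P,X): not NE [P2→Q gives 4>0; P3→Y gives 7>0]
(A,P,Y): not NE [P1→B gives 9>3; P2→R gives 8>0]
(A,P,Z): not NE [P3→Y gives 7>0]
(A,Q,X): not NE [P1→B gives 11>9; P3→Y gives 9>1]
(A,Q,Y): not NE [P1→B gives 6>0; P2→R gives 8>6]
(A,Q,Z): not NE [P1→B gives 3>0; P2→P gives 8>7; P3→Y gives 9>0]
(A,R,X): not NE [P1→B gives 2>0; P2→Q gives 4>2; P3→Z gives 5>1]
(A,R,Y): not NE [P1→B gives 8>3; P3→Z gives 5>2]
(A,R,Z): not NE [P2→P gives 8>6]
(A,S,X): not NE [P2→Q gives 4>0; P3→Z gives 9>4]
(A,S,Y): not NE [P1→B gives 2>0; P2→R gives 8>7; P3→Z gives 9>6]
(A,S,Z): not NE [P1→B gives 4>0; P2→P gives 8>2]
(B,P,X): not NE [P2→Q gives 9>2; P3→Z gives 9>8]
(B,P,Y): not NE [P2→Q gives 6>2; P3→Z gives 9>1]
(B,P,Z): not NE [P1→A gives 5>2; P2→R gives 9>2]
(B,Q,X): NE
(B,Q,Y): not NE [P3→X gives 4>2]
(B,Q,Z): not NE [P2→R gives 9>1; P3→X gives 4>1]
(B,R,X): not NE [P2→Q gives 9>3; P3→Z gives 10>4]
(B,R,Y): not NE [P2→Q gives 6>4; P3→Z gives 10>9]
(B,R,Z): NE
(B,S,X): not NE [P1→A gives 6>2; P2→Q gives 9>8]
(B,S,Y): not NE [P2→Q gives 6>2; P3→X gives 7>6]
(B,S,Z): not NE [P2→R gives 9>6; P3→X gives 7>5]

NE set: (B,Q,X), (B,R,Z)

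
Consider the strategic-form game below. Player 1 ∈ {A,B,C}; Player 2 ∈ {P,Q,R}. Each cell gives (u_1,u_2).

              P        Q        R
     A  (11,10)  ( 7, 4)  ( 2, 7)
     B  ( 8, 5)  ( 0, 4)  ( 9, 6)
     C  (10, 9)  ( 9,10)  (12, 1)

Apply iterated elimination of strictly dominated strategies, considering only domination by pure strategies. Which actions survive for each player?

P1 drop B (C beats it: P:10>8 Q:9>0 R:12>9)
P2 drop R (P beats it: A:10>7 C:9>1)
P1→{A,C} P2→{P,Q}

IESDS → P1:{A,C} P2:{P,Q}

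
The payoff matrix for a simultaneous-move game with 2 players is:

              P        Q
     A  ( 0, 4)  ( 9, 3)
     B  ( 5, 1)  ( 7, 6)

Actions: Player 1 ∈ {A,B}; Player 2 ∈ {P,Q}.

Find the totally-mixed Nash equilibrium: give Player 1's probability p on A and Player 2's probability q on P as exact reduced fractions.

P1 indiff ⇒ q·0+(1-q)·9 = q·5+(1-q)·7 ⇒ q(-5) = (1-q)(-2) ⇒ q = 2/7
P2 indiff ⇒ p·4+(1-p)·1 = p·3+(1-p)·6 ⇒ p(1) = (1-p)(5) ⇒ p = 5/6

p=5/6, q=2/7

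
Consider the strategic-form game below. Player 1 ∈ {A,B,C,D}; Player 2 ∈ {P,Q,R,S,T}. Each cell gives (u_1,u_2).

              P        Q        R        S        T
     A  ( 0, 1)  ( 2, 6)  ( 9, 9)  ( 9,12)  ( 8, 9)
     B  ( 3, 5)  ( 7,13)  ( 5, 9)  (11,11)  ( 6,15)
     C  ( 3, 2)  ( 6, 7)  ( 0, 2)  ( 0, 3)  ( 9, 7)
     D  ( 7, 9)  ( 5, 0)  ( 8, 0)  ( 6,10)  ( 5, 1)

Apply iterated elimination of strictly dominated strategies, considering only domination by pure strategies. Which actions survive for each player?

P2 drop P (S beats it: A:12>1 B:11>5 C:3>2 D:10>9)
P2 drop R (S beats it: A:12>9 B:11>9 C:3>2 D:10>0)
P1 drop D (B beats it: Q:7>5 S:11>6 T:6>5)
P1→{A,B,C} P2→{Q,S,T}

Remaining: P1:{A,B,C} P2:{Q,S,T}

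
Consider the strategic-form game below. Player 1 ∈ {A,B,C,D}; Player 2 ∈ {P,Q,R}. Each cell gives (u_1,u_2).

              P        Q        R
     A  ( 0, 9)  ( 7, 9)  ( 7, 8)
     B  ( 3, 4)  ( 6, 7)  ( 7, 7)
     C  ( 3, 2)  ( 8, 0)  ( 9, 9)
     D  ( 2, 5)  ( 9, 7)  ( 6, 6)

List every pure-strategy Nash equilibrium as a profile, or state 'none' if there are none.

(A,P): not NE [P1→C gives 3>0]
(A,Q): not NE [P1→D gives 9>7]
(A,R): not NE [P1→C gives 9>7; P2→Q gives 9>8]
(B,P): not NE [P2→R gives 7>4]
(B,Q): not NE [P1→D gives 9>6]
(B,R): not NE [P1→C gives 9>7]
(C,P): not NE [P2→R gives 9>2]
(C,Q): not NE [P1→D gives 9>8; P2→R gives 9>0]
(C,R): NE
(D,P): not NE [P1→C gives 3>2; P2→Q gives 7>5]
(D,Q): NE
(D,R): not NE [P1→C gives 9>6; P2→Q gives 7>6]

Nash profiles: (C,R), (D,Q)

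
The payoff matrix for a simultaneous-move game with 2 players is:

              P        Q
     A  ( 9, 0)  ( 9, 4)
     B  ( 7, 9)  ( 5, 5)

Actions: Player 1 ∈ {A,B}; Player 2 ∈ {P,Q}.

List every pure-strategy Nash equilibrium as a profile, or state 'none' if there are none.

(A,P): not NE [P2→Q gives 4>0]
(A,Q): NE
(B,P): not NE [P1→A gives 9>7]
(B,Q): not NE [P1→A gives 9>5; P2→P gives 9>5]

PSNE = {(A,Q)}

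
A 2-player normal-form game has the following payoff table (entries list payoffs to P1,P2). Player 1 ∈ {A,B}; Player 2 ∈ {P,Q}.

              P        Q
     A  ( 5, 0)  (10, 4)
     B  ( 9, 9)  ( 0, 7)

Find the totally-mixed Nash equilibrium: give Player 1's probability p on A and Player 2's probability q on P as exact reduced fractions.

P1 mixes 1/3 on A; P2 mixes 5/7 on P

P1 indiff ⇒ q·5+(1-q)·10 = q·9+(1-q)·0 ⇒ q(-4) = (1-q)(-10) ⇒ q = 5/7
P2 indiff ⇒ p·0+(1-p)·9 = p·4+(1-p)·7 ⇒ p(-4) = (1-p)(-2) ⇒ p = 1/3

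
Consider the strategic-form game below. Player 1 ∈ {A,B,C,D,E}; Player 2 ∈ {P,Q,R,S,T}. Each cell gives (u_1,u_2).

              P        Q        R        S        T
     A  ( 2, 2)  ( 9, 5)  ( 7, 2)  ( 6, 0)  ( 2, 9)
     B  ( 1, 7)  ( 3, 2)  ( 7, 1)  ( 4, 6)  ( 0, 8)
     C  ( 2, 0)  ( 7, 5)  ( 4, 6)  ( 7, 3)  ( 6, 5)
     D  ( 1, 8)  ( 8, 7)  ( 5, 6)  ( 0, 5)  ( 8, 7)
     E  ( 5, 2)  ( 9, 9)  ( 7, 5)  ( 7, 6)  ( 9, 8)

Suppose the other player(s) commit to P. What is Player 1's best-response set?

argmax u_1 = {E}

u_1(A vs P) = 2
u_1(B vs P) = 1
u_1(C vs P) = 2
u_1(D vs P) = 1
u_1(E vs P) = 5
max payoff 5 at {E}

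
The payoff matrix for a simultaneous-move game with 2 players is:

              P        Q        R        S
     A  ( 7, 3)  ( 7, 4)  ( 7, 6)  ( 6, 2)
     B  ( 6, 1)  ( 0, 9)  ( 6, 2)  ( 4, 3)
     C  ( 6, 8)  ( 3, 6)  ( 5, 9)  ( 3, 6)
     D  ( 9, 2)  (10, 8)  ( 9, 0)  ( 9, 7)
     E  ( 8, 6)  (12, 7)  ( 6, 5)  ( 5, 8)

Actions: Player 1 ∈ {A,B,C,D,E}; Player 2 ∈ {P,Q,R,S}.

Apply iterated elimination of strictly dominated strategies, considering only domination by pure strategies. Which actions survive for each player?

P1 drop A (D beats it: P:9>7 Q:10>7 R:9>7 S:9>6)
P1 drop B (D beats it: P:9>6 Q:10>0 R:9>6 S:9>4)
P1 drop C (D beats it: P:9>6 Q:10>3 R:9>5 S:9>3)
P2 drop P (Q beats it: D:8>2 E:7>6)
P2 drop R (Q beats it: D:8>0 E:7>5)
P1→{D,E} P2→{Q,S}

Survivors P1:{D,E} P2:{Q,S}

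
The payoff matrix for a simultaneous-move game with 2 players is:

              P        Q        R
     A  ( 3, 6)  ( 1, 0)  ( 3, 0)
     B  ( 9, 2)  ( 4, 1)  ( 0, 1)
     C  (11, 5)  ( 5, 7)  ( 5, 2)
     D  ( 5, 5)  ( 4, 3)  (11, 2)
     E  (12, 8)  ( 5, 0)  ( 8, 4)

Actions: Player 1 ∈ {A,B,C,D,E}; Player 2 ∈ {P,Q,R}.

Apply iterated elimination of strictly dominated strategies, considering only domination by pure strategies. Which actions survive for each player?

IESDS → P1:{C,E} P2:{P,Q}

P1 drop A (C beats it: P:11>3 Q:5>1 R:5>3)
P1 drop B (C beats it: P:11>9 Q:5>4 R:5>0)
P2 drop R (P beats it: C:5>2 D:5>2 E:8>4)
P1 drop D (C beats it: P:11>5 Q:5>4)
P1→{C,E} P2→{P,Q}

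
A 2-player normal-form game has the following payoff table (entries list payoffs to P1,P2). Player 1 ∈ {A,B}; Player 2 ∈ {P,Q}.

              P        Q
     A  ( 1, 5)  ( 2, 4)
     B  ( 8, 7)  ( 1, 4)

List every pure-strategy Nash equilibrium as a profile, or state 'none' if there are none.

(A,P): not NE [P1→B gives 8>1]
(A,Q): not NE [P2→P gives 5>4]
(B,P): NE
(B,Q): not NE [P1→A gives 2>1; P2→P gives 7>4]

PSNE = {(B,P)}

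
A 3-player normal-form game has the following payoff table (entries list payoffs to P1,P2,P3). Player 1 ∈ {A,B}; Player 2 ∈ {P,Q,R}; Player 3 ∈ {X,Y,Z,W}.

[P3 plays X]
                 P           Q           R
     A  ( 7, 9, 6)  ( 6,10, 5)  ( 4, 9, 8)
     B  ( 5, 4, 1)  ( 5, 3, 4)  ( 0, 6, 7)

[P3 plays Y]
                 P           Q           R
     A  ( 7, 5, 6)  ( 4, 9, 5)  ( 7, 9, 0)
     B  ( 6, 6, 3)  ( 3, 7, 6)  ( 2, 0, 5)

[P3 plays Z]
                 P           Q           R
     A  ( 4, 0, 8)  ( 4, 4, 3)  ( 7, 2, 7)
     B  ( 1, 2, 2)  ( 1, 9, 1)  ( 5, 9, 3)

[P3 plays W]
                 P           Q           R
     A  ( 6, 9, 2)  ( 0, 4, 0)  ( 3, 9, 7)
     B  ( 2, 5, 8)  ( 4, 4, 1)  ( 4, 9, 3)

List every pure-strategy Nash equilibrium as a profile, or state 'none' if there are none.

(A,P,X): not NE [P2→Q gives 10>9; P3→Z gives 8>6]
(A,P,Y): not NE [P2→R gives 9>5; P3→Z gives 8>6]
(A,P,Z): not NE [P2→Q gives 4>0]
(A,P,W): not NE [P3→Z gives 8>2]
(A,Q,X): NE
(A,Q,Y): NE
(A,Q,Z): not NE [P3→Y gives 5>3]
(A,Q,W): not NE [P1→B gives 4>0; P2→R gives 9>4; P3→Y gives 5>0]
(A,R,X): not NE [P2→Q gives 10>9]
(A,R,Y): not NE [P3→X gives 8>0]
(A,R,Z): not NE [P2→Q gives 4>2; P3→X gives 8>7]
(A,R,W): not NE [P1→B gives 4>3; P3→X gives 8>7]
(B,P,X): not NE [P1→A gives 7>5; P2→R gives 6>4; P3→W gives 8>1]
(B,P,Y): not NE [P1→A gives 7>6; P2→Q gives 7>6; P3→W gives 8>3]
(B,P,Z): not NE [P1→A gives 4>1; P2→R gives 9>2; P3→W gives 8>2]
(B,P,W): not NE [P1→A gives 6>2; P2→R gives 9>5]
(B,Q,X): not NE [P1→A gives 6>5; P2→R gives 6>3; P3→Y gives 6>4]
(B,Q,Y): not NE [P1→A gives 4>3]
(B,Q,Z): not NE [P1→A gives 4>1; P3→Y gives 6>1]
(B,Q,W): not NE [P2→R gives 9>4; P3→Y gives 6>1]
(B,R,X): not NE [P1→A gives 4>0]
(B,R,Y): not NE [P1→A gives 7>2; P2→Q gives 7>0; P3→X gives 7>5]
(B,R,Z): not NE [P1→A gives 7>5; P3→X gives 7>3]
(B,R,W): not NE [P3→X gives 7>3]

Nash profiles: (A,Q,X), (A,Q,Y)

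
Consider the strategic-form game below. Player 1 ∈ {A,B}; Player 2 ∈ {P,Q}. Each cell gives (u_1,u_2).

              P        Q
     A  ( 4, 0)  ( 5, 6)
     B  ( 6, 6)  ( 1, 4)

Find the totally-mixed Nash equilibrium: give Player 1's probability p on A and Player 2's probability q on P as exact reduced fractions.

P1 indiff ⇒ q·4+(1-q)·5 = q·6+(1-q)·1 ⇒ q(-2) = (1-q)(-4) ⇒ q = 2/3
P2 indiff ⇒ p·0+(1-p)·6 = p·6+(1-p)·4 ⇒ p(-6) = (1-p)(-2) ⇒ p = 1/4

(p,q) = (1/4, 2/3)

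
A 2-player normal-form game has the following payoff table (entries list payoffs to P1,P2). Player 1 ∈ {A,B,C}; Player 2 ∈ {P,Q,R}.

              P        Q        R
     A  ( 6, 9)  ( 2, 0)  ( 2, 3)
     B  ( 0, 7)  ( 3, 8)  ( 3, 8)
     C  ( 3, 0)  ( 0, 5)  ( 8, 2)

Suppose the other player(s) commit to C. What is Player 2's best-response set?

argmax u_2 = {Q}

u_2(P vs C) = 0
u_2(Q vs C) = 5
u_2(R vs C) = 2
max payoff 5 at {Q}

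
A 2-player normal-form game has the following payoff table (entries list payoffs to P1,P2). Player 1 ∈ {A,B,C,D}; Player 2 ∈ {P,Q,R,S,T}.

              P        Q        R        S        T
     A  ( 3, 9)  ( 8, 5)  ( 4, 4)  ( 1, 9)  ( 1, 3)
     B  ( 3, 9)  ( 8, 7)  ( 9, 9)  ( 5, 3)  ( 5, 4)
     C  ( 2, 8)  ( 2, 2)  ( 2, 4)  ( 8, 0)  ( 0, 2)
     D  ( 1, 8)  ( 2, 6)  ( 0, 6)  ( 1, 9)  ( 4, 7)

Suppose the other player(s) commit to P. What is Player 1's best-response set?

argmax u_1 = {A,B}

u_1(A vs P) = 3
u_1(B vs P) = 3
u_1(C vs P) = 2
u_1(D vs P) = 1
max payoff 3 at {A,B}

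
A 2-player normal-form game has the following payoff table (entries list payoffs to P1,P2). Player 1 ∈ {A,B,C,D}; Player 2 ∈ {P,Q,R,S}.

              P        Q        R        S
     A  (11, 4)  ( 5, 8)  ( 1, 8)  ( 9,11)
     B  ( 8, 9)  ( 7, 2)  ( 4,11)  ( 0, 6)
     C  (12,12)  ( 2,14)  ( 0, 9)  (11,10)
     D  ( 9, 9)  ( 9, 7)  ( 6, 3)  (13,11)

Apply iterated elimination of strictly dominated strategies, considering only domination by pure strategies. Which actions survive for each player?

P1 drop B (D beats it: P:9>8 Q:9>7 R:6>4 S:13>0)
P2 drop R (S beats it: A:11>8 C:10>9 D:11>3)
P1→{A,C,D} P2→{P,Q,S}

Survivors P1:{A,C,D} P2:{P,Q,S}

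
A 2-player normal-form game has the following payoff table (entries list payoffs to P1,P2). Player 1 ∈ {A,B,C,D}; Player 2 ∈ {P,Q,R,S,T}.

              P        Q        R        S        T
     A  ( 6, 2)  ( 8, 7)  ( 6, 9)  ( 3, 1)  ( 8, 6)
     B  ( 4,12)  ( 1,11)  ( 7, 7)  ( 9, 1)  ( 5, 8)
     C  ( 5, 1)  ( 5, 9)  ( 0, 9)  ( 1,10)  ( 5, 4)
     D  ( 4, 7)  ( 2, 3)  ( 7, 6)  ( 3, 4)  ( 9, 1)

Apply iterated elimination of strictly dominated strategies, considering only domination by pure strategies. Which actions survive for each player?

IESDS → P1:{A,B,D} P2:{P,Q,R}

P1 drop C (A beats it: P:6>5 Q:8>5 R:6>0 S:3>1 T:8>5)
P2 drop S (P beats it: A:2>1 B:12>1 D:7>4)
P2 drop T (Q beats it: A:7>6 B:11>8 D:3>1)
P1→{A,B,D} P2→{P,Q,R}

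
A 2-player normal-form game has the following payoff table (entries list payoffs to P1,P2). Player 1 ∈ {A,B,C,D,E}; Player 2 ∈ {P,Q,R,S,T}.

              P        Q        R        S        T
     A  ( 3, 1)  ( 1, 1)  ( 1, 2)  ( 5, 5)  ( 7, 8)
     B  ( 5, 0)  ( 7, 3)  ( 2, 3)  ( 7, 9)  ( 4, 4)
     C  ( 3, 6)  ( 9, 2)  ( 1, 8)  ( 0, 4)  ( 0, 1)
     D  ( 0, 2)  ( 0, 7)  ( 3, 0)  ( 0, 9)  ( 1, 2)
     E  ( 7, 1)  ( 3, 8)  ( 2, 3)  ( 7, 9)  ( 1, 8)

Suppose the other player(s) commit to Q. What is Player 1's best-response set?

argmax u_1 = {C}

u_1(A vs Q) = 1
u_1(B vs Q) = 7
u_1(C vs Q) = 9
u_1(D vs Q) = 0
u_1(E vs Q) = 3
max payoff 9 at {C}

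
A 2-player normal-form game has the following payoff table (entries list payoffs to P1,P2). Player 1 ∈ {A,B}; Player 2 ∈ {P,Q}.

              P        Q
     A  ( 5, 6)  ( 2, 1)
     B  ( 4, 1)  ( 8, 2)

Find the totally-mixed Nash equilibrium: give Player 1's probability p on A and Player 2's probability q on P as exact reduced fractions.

(p,q) = (1/6, 6/7)

P1 indiff ⇒ q·5+(1-q)·2 = q·4+(1-q)·8 ⇒ q(1) = (1-q)(6) ⇒ q = 6/7
P2 indiff ⇒ p·6+(1-p)·1 = p·1+(1-p)·2 ⇒ p(5) = (1-p)(1) ⇒ p = 1/6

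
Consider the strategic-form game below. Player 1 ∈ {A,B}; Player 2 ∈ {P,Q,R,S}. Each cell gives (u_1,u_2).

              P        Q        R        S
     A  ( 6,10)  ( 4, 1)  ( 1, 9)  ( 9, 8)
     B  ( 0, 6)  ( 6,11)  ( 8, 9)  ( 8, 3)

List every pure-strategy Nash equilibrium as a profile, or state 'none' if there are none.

PSNE = {(A,P), (B,Q)}

(A,P): NE
(A,Q): not NE [P1→B gives 6>4; P2→P gives 10>1]
(A,R): not NE [P1→B gives 8>1; P2→P gives 10>9]
(A,S): not NE [P2→P gives 10>8]
(B,P): not NE [P1→A gives 6>0; P2→Q gives 11>6]
(B,Q): NE
(B,R): not NE [P2→Q gives 11>9]
(B,S): not NE [P1→A gives 9>8; P2→Q gives 11>3]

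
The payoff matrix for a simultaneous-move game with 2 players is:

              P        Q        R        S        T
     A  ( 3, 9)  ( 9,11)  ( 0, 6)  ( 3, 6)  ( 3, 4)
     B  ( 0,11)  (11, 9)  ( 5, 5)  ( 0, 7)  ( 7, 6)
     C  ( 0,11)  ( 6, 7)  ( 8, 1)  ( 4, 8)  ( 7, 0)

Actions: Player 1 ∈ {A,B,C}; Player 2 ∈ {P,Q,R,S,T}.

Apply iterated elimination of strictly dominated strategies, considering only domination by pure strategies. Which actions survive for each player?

Remaining: P1:{A,B} P2:{P,Q}

P2 drop R (P beats it: A:9>6 B:11>5 C:11>1)
P2 drop S (P beats it: A:9>6 B:11>7 C:11>8)
P2 drop T (P beats it: A:9>4 B:11>6 C:11>0)
P1 drop C (A beats it: P:3>0 Q:9>6)
P1→{A,B} P2→{P,Q}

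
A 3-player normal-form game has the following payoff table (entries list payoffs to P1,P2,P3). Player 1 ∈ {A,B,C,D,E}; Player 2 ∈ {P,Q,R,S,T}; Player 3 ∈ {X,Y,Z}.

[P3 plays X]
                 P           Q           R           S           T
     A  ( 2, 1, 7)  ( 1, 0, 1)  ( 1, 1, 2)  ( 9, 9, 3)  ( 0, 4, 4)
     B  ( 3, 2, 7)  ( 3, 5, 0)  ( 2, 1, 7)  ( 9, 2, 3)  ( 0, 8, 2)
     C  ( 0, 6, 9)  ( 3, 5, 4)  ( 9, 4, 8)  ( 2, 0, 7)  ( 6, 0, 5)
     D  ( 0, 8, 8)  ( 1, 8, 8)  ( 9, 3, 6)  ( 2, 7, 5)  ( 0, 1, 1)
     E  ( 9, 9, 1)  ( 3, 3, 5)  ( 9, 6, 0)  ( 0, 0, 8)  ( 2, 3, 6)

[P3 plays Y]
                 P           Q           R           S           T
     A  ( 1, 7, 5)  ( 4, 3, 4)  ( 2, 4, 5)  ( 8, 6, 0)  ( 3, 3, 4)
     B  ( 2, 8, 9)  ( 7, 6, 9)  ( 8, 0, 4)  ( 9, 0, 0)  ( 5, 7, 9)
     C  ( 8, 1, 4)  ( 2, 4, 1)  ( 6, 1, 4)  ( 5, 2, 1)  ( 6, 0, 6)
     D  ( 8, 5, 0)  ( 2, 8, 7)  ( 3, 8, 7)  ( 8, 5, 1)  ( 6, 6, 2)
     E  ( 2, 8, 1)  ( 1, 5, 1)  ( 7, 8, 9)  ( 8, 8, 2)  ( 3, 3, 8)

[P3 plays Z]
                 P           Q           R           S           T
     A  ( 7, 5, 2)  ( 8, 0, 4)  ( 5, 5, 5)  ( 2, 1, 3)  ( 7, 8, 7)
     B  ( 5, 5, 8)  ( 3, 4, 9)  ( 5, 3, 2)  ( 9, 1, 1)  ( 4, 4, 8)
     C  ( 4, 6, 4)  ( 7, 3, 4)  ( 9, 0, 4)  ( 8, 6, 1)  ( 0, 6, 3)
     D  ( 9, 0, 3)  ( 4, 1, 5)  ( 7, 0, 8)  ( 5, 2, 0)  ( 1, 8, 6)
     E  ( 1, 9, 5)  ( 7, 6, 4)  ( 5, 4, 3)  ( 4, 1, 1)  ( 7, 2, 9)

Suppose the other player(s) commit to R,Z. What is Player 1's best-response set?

u_1(A vs R,Z) = 5
u_1(B vs R,Z) = 5
u_1(C vs R,Z) = 9
u_1(D vs R,Z) = 7
u_1(E vs R,Z) = 5
max payoff 9 at {C}

argmax u_1 = {C}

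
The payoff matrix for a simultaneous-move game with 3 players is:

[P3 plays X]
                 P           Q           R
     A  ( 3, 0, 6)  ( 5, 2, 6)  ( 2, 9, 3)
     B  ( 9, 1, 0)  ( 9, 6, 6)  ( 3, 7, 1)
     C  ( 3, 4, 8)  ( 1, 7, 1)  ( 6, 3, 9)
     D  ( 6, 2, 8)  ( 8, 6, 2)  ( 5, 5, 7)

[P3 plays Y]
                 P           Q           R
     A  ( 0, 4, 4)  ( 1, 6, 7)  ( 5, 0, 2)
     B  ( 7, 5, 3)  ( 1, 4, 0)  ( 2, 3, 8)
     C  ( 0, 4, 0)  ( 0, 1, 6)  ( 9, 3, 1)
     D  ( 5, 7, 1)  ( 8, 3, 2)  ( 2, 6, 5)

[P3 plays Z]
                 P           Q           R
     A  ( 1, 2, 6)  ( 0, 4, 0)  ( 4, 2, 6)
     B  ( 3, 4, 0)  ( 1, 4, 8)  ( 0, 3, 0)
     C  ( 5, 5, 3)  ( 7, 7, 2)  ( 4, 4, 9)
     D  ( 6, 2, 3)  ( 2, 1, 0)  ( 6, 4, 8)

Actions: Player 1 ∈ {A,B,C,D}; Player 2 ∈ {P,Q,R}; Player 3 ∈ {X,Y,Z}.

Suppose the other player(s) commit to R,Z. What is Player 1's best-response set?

u_1(A vs R,Z) = 4
u_1(B vs R,Z) = 0
u_1(C vs R,Z) = 4
u_1(D vs R,Z) = 6
max payoff 6 at {D}

argmax u_1 = {D}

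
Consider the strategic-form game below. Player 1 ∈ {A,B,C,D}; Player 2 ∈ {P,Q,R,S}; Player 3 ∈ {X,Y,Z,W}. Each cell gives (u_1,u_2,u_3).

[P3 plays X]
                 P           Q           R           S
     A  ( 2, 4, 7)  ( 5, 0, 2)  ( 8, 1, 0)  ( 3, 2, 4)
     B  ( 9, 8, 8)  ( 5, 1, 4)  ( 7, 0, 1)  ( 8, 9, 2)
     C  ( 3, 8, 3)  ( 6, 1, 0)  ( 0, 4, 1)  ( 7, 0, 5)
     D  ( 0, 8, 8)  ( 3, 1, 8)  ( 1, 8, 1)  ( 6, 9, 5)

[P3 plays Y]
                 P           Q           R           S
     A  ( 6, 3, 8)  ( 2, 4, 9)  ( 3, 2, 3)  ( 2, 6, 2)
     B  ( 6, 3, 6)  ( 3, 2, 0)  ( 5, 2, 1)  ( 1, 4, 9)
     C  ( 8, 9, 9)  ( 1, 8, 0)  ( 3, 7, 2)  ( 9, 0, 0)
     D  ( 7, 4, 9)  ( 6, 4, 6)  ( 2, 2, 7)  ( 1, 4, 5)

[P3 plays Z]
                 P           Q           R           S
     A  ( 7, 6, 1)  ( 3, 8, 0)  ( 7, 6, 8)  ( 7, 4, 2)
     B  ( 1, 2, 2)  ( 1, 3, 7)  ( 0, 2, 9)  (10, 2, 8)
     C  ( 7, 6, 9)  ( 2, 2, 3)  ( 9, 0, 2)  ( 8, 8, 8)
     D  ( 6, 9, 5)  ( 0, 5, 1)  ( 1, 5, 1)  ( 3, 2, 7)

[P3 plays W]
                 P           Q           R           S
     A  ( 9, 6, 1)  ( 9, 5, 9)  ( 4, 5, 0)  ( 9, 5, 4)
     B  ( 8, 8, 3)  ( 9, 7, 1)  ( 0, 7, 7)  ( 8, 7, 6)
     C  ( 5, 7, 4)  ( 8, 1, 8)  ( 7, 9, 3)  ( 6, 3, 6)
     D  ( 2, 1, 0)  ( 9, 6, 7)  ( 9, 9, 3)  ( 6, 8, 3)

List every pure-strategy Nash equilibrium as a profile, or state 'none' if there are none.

PSNE = {(C,P,Y)}

(A,P,X): not NE [P1→B gives 9>2; P3→Y gives 8>7]
(A,P,Y): not NE [P1→C gives 8>6; P2→S gives 6>3]
(A,P,Z): not NE [P2→Q gives 8>6; P3→Y gives 8>1]
(A,P,W): not NE [P3→Y gives 8>1]
(A,Q,X): not NE [P1→C gives 6>5; P2→P gives 4>0; P3→W gives 9>2]
(A,Q,Y): not NE [P1→D gives 6>2; P2→S gives 6>4]
(A,Q,Z): not NE [P3→W gives 9>0]
(A,Q,W): not NE [P2→P gives 6>5]
(A,R,X): not NE [P2→P gives 4>1; P3→Z gives 8>0]
(A,R,Y): not NE [P1→B gives 5>3; P2→S gives 6>2; P3→Z gives 8>3]
(A,R,Z): not NE [P1→C gives 9>7; P2→Q gives 8>6]
(A,R,W): not NE [P1→D gives 9>4; P2→P gives 6>5; P3→Z gives 8>0]
(A,S,X): not NE [P1→B gives 8>3; P2→P gives 4>2]
(A,S,Y): not NE [P1→C gives 9>2; P3→W gives 4>2]
(A,S,Z): not NE [P1→B gives 10>7; P2→Q gives 8>4; P3→W gives 4>2]
(A,S,W): not NE [P2→P gives 6>5]
(B,P,X): not NE [P2→S gives 9>8]
(B,P,Y): not NE [P1→C gives 8>6; P2→S gives 4>3; P3→X gives 8>6]
(B,P,Z): not NE [P1→C gives 7>1; P2→Q gives 3>2; P3→X gives 8>2]
(B,P,W): not NE [P1→A gives 9>8; P3→X gives 8>3]
(B,Q,X): not NE [P1→C gives 6>5; P2→S gives 9>1; P3→Z gives 7>4]
(B,Q,Y): not NE [P1→D gives 6>3; P2→S gives 4>2; P3→Z gives 7>0]
(B,Q,Z): not NE [P1→A gives 3>1]
(B,Q,W): not NE [P2→P gives 8>7; P3→Z gives 7>1]
(B,R,X): not NE [P1→A gives 8>7; P2→S gives 9>0; P3→Z gives 9>1]
(B,R,Y): not NE [P2→S gives 4>2; P3→Z gives 9>1]
(B,R,Z): not NE [P1→C gives 9>0; P2→Q gives 3>2]
(B,R,W): not NE [P1→D gives 9>0; P2→P gives 8>7; P3→Z gives 9>7]
(B,S,X): not NE [P3→Y gives 9>2]
(B,S,Y): not NE [P1→C gives 9>1]
(B,S,Z): not NE [P2→Q gives 3>2; P3→Y gives 9>8]
(B,S,W): not NE [P1→A gives 9>8; P2→P gives 8>7; P3→Y gives 9>6]
(C,P,X): not NE [P1→B gives 9>3; P3→Z gives 9>3]
(C,P,Y): NE
(C,P,Z): not NE [P2→S gives 8>6]
(C,P,W): not NE [P1→A gives 9>5; P2→R gives 9>7; P3→Z gives 9>4]
(C,Q,X): not NE [P2→P gives 8>1; P3→W gives 8>0]
(C,Q,Y): not NE [P1→D gives 6>1; P2→P gives 9>8; P3→W gives 8>0]
(C,Q,Z): not NE [P1→A gives 3>2; P2→S gives 8>2; P3→W gives 8>3]
(C,Q,W): not NE [P1→D gives 9>8; P2→R gives 9>1]
(C,R,X): not NE [P1→A gives 8>0; P2→P gives 8>4; P3→W gives 3>1]
(C,R,Y): not NE [P1→B gives 5>3; P2→P gives 9>7; P3→W gives 3>2]
(C,R,Z): not NE [P2→S gives 8>0; P3→W gives 3>2]
(C,R,W): not NE [P1→D gives 9>7]
(C,S,X): not NE [P1→B gives 8>7; P2→P gives 8>0; P3→Z gives 8>5]
(C,S,Y): not NE [P2→P gives 9>0; P3→Z gives 8>0]
(C,S,Z): not NE [P1→B gives 10>8]
(C,S,W): not NE [P1→A gives 9>6; P2→R gives 9>3; P3→Z gives 8>6]
(D,P,X): not NE [P1→B gives 9>0; P2→S gives 9>8; P3→Y gives 9>8]
(D,P,Y): not NE [P1→C gives 8>7]
(D,P,Z): not NE [P1→C gives 7>6; P3→Y gives 9>5]
(D,P,W): not NE [P1→A gives 9>2; P2→R gives 9>1; P3→Y gives 9>0]
(D,Q,X): not NE [P1→C gives 6>3; P2→S gives 9>1]
(D,Q,Y): not NE [P3→X gives 8>6]
(D,Q,Z): not NE [P1→A gives 3>0; P2→P gives 9>5; P3→X gives 8>1]
(D,Q,W): not NE [P2→R gives 9>6; P3→X gives 8>7]
(D,R,X): not NE [P1→A gives 8>1; P2→S gives 9>8; P3→Y gives 7>1]
(D,R,Y): not NE [P1→B gives 5>2; P2→S gives 4>2]
(D,R,Z): not NE [P1→C gives 9>1; P2→P gives 9>5; P3→Y gives 7>1]
(D,R,W): not NE [P3→Y gives 7>3]
(D,S,X): not NE [P1→B gives 8>6; P3→Z gives 7>5]
(D,S,Y): not NE [P1→C gives 9>1; P3→Z gives 7>5]
(D,S,Z): not NE [P1→B gives 10>3; P2→P gives 9>2]
(D,S,W): not NE [P1→A gives 9>6; P2→R gives 9>8; P3→Z gives 7>3]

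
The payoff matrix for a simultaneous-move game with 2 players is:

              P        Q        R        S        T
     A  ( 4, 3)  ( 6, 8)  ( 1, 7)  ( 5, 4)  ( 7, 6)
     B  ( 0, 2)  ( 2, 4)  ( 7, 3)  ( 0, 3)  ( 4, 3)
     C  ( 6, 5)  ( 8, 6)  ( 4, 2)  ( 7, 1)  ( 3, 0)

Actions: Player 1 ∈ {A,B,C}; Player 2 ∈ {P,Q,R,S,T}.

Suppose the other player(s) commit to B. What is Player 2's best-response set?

BR_2 = {Q}

u_2(P vs B) = 2
u_2(Q vs B) = 4
u_2(R vs B) = 3
u_2(S vs B) = 3
u_2(T vs B) = 3
max payoff 4 at {Q}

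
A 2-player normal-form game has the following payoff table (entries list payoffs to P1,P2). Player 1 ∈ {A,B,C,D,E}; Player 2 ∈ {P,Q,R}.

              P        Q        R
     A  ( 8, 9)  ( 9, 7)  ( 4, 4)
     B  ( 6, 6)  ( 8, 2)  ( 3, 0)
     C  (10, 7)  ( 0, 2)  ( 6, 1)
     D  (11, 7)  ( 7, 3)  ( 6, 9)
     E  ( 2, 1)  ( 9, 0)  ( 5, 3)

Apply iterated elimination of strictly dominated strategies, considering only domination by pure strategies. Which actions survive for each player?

P1 drop B (A beats it: P:8>6 Q:9>8 R:4>3)
P2 drop Q (P beats it: A:9>7 C:7>2 D:7>3 E:1>0)
P1 drop A (C beats it: P:10>8 R:6>4)
P1 drop E (C beats it: P:10>2 R:6>5)
P1→{C,D} P2→{P,R}

IESDS → P1:{C,D} P2:{P,R}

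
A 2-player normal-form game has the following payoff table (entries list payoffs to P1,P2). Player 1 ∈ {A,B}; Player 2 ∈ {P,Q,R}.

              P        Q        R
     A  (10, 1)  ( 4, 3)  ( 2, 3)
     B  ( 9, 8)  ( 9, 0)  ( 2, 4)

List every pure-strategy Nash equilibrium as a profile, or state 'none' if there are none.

(A,P): not NE [P2→R gives 3>1]
(A,Q): not NE [P1→B gives 9>4]
(A,R): NE
(B,P): not NE [P1→A gives 10>9]
(B,Q): not NE [P2→P gives 8>0]
(B,R): not NE [P2→P gives 8>4]

PSNE = {(A,R)}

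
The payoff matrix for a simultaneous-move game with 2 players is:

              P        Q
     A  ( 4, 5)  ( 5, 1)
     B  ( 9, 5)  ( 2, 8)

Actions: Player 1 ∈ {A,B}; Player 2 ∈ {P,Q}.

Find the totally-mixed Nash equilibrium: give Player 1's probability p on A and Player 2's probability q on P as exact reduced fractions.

p=3/7, q=3/8

P1 indiff ⇒ q·4+(1-q)·5 = q·9+(1-q)·2 ⇒ q(-5) = (1-q)(-3) ⇒ q = 3/8
P2 indiff ⇒ p·5+(1-p)·5 = p·1+(1-p)·8 ⇒ p(4) = (1-p)(3) ⇒ p = 3/7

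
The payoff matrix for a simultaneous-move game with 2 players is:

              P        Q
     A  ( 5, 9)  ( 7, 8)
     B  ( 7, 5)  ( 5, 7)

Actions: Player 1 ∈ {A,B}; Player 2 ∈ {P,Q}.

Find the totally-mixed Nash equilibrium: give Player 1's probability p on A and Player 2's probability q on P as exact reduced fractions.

(p,q) = (2/3, 1/2)

P1 indiff ⇒ q·5+(1-q)·7 = q·7+(1-q)·5 ⇒ q(-2) = (1-q)(-2) ⇒ q = 1/2
P2 indiff ⇒ p·9+(1-p)·5 = p·8+(1-p)·7 ⇒ p(1) = (1-p)(2) ⇒ p = 2/3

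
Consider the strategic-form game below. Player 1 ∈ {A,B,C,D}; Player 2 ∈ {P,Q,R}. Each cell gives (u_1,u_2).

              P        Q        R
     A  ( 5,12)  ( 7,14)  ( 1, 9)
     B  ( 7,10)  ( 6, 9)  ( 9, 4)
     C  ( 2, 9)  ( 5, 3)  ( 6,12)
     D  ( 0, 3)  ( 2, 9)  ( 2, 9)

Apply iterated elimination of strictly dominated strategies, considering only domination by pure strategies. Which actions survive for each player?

P1 drop C (B beats it: P:7>2 Q:6>5 R:9>6)
P1 drop D (B beats it: P:7>0 Q:6>2 R:9>2)
P2 drop R (P beats it: A:12>9 B:10>4)
P1→{A,B} P2→{P,Q}

Survivors P1:{A,B} P2:{P,Q}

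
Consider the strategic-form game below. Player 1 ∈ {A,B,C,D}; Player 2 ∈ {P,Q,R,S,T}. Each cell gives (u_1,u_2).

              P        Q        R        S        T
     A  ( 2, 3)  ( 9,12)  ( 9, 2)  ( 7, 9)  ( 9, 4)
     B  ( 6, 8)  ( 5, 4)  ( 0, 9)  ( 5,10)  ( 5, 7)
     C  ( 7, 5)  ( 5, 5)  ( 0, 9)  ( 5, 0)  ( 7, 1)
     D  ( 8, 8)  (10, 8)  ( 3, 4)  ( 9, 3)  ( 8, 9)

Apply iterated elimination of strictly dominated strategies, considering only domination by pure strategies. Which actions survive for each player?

P1 drop B (D beats it: P:8>6 Q:10>5 R:3>0 S:9>5 T:8>5)
P1 drop C (D beats it: P:8>7 Q:10>5 R:3>0 S:9>5 T:8>7)
P2 drop P (T beats it: A:4>3 D:9>8)
P2 drop R (Q beats it: A:12>2 D:8>4)
P2 drop S (Q beats it: A:12>9 D:8>3)
P1→{A,D} P2→{Q,T}

Survivors P1:{A,D} P2:{Q,T}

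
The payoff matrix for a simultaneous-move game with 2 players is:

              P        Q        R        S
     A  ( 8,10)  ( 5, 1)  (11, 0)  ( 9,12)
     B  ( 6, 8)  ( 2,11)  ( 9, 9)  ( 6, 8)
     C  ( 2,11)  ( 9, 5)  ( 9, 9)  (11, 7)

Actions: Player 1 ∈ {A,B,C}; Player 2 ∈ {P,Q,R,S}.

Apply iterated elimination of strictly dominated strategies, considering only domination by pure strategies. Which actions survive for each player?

P1 drop B (A beats it: P:8>6 Q:5>2 R:11>9 S:9>6)
P2 drop Q (P beats it: A:10>1 C:11>5)
P2 drop R (P beats it: A:10>0 C:11>9)
P1→{A,C} P2→{P,S}

Remaining: P1:{A,C} P2:{P,S}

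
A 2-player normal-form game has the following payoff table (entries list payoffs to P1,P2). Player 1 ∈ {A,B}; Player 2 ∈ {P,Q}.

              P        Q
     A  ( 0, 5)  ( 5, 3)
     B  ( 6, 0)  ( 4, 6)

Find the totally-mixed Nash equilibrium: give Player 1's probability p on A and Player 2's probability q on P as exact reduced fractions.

P1 indiff ⇒ q·0+(1-q)·5 = q·6+(1-q)·4 ⇒ q(-6) = (1-q)(-1) ⇒ q = 1/7
P2 indiff ⇒ p·5+(1-p)·0 = p·3+(1-p)·6 ⇒ p(2) = (1-p)(6) ⇒ p = 3/4

P1 mixes 3/4 on A; P2 mixes 1/7 on P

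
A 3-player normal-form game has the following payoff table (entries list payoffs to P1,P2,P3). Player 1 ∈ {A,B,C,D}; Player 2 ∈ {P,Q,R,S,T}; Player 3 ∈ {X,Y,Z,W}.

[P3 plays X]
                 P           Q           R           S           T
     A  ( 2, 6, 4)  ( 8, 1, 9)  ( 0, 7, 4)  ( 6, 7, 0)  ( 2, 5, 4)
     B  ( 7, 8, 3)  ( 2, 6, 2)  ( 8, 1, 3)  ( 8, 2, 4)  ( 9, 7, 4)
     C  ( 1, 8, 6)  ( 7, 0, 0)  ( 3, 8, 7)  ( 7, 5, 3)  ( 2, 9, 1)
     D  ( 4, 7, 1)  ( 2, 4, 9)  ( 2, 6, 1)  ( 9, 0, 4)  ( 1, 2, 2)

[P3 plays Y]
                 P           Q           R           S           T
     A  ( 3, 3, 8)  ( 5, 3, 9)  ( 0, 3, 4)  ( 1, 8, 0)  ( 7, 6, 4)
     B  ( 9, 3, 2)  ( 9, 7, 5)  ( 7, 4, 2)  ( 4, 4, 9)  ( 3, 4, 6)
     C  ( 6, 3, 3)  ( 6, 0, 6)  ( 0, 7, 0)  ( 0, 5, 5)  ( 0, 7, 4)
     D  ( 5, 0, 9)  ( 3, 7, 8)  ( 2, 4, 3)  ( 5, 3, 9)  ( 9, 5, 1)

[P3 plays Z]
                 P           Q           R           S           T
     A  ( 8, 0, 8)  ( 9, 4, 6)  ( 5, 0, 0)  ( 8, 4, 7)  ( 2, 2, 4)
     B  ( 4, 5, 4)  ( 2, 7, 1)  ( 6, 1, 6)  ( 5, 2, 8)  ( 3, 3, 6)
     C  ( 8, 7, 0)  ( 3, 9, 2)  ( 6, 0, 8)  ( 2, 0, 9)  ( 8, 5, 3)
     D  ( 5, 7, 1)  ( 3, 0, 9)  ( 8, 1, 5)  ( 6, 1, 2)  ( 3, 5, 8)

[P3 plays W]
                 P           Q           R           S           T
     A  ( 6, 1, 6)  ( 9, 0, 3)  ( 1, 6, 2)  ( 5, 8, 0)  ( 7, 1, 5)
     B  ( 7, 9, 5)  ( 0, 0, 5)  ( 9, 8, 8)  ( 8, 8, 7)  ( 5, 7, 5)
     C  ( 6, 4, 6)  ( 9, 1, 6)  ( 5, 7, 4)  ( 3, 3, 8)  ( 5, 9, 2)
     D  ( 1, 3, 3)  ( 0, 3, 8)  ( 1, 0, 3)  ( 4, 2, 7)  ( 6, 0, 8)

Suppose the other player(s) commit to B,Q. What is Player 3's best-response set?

BR_3 = {Y,W}

u_3(X vs B,Q) = 2
u_3(Y vs B,Q) = 5
u_3(Z vs B,Q) = 1
u_3(W vs B,Q) = 5
max payoff 5 at {Y,W}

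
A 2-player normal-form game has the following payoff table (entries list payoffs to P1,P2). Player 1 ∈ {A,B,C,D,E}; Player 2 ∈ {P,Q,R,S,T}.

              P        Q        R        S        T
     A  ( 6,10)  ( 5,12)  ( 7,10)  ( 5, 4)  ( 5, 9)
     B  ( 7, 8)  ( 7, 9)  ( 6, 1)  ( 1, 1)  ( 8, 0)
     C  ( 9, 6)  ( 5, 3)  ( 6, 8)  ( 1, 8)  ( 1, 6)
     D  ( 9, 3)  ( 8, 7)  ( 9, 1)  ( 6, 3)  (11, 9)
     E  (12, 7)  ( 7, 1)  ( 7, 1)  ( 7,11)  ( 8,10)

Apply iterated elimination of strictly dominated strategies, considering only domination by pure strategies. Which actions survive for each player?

P1 drop A (D beats it: P:9>6 Q:8>5 R:9>7 S:6>5 T:11>5)
P1 drop B (D beats it: P:9>7 Q:8>7 R:9>6 S:6>1 T:11>8)
P1 drop C (E beats it: P:12>9 Q:7>5 R:7>6 S:7>1 T:8>1)
P2 drop P (T beats it: D:9>3 E:10>7)
P2 drop Q (T beats it: D:9>7 E:10>1)
P2 drop R (S beats it: D:3>1 E:11>1)
P1→{D,E} P2→{S,T}

Survivors P1:{D,E} P2:{S,T}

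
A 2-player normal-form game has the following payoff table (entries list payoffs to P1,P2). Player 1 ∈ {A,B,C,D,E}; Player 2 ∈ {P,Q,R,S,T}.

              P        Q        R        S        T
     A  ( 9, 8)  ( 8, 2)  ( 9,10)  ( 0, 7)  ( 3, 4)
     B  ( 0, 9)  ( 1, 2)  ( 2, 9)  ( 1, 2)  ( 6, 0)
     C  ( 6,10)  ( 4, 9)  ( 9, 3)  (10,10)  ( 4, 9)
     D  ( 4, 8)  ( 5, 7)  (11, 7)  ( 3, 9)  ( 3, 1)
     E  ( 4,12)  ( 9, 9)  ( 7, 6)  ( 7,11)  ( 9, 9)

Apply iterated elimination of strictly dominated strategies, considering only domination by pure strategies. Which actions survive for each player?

P1 drop B (E beats it: P:4>0 Q:9>1 R:7>2 S:7>1 T:9>6)
P2 drop Q (P beats it: A:8>2 C:10>9 D:8>7 E:12>9)
P2 drop T (P beats it: A:8>4 C:10>9 D:8>1 E:12>9)
P1 drop E (C beats it: P:6>4 R:9>7 S:10>7)
P1→{A,C,D} P2→{P,R,S}

IESDS → P1:{A,C,D} P2:{P,R,S}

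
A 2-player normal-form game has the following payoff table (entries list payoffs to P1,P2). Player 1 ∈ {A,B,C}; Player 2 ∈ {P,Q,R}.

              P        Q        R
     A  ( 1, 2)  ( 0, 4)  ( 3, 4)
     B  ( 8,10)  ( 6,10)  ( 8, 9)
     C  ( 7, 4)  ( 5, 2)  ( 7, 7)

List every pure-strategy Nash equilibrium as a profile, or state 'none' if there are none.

Nash profiles: (B,P), (B,Q)

(A,P): not NE [P1→B gives 8>1; P2→R gives 4>2]
(A,Q): not NE [P1→B gives 6>0]
(A,R): not NE [P1→B gives 8>3]
(B,P): NE
(B,Q): NE
(B,R): not NE [P2→Q gives 10>9]
(C,P): not NE [P1→B gives 8>7; P2→R gives 7>4]
(C,Q): not NE [P1→B gives 6>5; P2→R gives 7>2]
(C,R): not NE [P1→B gives 8>7]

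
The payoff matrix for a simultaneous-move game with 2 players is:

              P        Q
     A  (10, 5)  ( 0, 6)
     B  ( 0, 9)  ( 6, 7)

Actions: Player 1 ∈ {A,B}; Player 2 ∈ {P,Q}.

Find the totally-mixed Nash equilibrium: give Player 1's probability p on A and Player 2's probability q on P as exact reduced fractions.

P1 indiff ⇒ q·10+(1-q)·0 = q·0+(1-q)·6 ⇒ q(10) = (1-q)(6) ⇒ q = 3/8
P2 indiff ⇒ p·5+(1-p)·9 = p·6+(1-p)·7 ⇒ p(-1) = (1-p)(-2) ⇒ p = 2/3

P1 mixes 2/3 on A; P2 mixes 3/8 on P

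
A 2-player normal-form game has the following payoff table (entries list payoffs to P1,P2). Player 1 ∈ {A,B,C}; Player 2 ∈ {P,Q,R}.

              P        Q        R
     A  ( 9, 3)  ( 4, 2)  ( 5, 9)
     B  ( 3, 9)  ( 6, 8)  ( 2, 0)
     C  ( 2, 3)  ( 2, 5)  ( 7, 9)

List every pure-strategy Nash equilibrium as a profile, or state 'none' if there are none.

(A,P): not NE [P2→R gives 9>3]
(A,Q): not NE [P1→B gives 6>4; P2→R gives 9>2]
(A,R): not NE [P1→C gives 7>5]
(B,P): not NE [P1→A gives 9>3]
(B,Q): not NE [P2→P gives 9>8]
(B,R): not NE [P1→C gives 7>2; P2→P gives 9>0]
(C,P): not NE [P1→A gives 9>2; P2→R gives 9>3]
(C,Q): not NE [P1→B gives 6>2; P2→R gives 9>5]
(C,R): NE

Nash profiles: (C,R)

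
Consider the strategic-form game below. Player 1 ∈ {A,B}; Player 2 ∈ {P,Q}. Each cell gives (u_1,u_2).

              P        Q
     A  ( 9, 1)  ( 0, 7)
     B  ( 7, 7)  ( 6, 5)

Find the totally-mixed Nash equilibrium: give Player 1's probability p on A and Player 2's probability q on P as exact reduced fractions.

P1 indiff ⇒ q·9+(1-q)·0 = q·7+(1-q)·6 ⇒ q(2) = (1-q)(6) ⇒ q = 3/4
P2 indiff ⇒ p·1+(1-p)·7 = p·7+(1-p)·5 ⇒ p(-6) = (1-p)(-2) ⇒ p = 1/4

(p,q) = (1/4, 3/4)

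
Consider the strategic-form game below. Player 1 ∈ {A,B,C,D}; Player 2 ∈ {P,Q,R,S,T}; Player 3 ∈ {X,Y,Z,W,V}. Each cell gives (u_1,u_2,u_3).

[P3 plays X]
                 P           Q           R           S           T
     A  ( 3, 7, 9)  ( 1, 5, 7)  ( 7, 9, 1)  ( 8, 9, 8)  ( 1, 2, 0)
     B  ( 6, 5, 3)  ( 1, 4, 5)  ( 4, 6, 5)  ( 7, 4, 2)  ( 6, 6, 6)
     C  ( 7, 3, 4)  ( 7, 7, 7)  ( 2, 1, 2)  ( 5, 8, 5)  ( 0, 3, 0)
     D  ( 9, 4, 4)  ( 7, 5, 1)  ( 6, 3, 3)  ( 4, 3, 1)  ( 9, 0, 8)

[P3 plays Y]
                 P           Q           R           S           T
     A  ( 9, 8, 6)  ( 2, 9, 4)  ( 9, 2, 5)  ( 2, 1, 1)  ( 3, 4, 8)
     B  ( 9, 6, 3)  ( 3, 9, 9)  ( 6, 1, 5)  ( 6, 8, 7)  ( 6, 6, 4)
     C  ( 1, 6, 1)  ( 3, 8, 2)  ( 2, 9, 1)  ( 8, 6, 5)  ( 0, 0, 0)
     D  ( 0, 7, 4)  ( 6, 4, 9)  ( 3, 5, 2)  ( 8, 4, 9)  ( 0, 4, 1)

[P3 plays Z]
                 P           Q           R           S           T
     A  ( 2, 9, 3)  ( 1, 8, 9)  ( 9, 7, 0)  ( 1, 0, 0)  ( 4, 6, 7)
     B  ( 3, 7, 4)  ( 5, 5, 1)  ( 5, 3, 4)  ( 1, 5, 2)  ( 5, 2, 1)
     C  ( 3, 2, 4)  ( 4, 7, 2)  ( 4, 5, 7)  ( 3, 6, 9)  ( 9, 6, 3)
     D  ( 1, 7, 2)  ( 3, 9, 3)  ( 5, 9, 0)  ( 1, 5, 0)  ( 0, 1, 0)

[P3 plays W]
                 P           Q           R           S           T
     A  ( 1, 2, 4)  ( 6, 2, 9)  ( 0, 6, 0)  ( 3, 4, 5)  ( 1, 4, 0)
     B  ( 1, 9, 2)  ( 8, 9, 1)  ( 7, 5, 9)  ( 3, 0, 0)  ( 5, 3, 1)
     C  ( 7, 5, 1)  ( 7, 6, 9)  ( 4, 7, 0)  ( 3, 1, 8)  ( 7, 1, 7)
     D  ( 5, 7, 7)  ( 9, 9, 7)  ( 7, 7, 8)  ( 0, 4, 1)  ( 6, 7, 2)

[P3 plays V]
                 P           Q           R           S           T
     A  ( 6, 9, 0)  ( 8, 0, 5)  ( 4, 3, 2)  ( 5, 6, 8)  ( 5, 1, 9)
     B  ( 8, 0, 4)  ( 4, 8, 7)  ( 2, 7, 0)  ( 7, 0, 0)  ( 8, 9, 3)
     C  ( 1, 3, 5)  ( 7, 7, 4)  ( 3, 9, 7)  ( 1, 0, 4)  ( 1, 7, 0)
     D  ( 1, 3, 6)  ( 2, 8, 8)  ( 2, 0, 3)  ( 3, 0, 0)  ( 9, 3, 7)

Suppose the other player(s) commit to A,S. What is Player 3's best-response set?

u_3(X vs A,S) = 8
u_3(Y vs A,S) = 1
u_3(Z vs A,S) = 0
u_3(W vs A,S) = 5
u_3(V vs A,S) = 8
max payoff 8 at {X,V}

argmax u_3 = {X,V}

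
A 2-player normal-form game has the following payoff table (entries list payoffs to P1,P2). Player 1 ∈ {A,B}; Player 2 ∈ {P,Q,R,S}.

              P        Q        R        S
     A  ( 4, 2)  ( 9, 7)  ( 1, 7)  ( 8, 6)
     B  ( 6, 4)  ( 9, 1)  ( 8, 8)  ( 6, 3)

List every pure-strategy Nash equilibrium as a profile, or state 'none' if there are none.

Nash profiles: (A,Q), (B,R)

(A,P): not NE [P1→B gives 6>4; P2→R gives 7>2]
(A,Q): NE
(A,R): not NE [P1→B gives 8>1]
(A,S): not NE [P2→R gives 7>6]
(B,P): not NE [P2→R gives 8>4]
(B,Q): not NE [P2→R gives 8>1]
(B,R): NE
(B,S): not NE [P1→A gives 8>6; P2→R gives 8>3]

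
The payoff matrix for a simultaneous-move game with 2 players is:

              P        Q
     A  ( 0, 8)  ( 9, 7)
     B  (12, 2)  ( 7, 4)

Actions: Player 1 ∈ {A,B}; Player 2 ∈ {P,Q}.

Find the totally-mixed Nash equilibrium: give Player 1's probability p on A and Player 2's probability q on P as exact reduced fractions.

(p,q) = (2/3, 1/7)

P1 indiff ⇒ q·0+(1-q)·9 = q·12+(1-q)·7 ⇒ q(-12) = (1-q)(-2) ⇒ q = 1/7
P2 indiff ⇒ p·8+(1-p)·2 = p·7+(1-p)·4 ⇒ p(1) = (1-p)(2) ⇒ p = 2/3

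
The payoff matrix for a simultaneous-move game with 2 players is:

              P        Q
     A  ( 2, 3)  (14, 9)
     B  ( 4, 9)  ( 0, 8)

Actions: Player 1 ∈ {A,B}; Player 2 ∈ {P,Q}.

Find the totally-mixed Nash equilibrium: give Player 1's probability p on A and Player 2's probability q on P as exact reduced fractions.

P1 indiff ⇒ q·2+(1-q)·14 = q·4+(1-q)·0 ⇒ q(-2) = (1-q)(-14) ⇒ q = 7/8
P2 indiff ⇒ p·3+(1-p)·9 = p·9+(1-p)·8 ⇒ p(-6) = (1-p)(-1) ⇒ p = 1/7

(p,q) = (1/7, 7/8)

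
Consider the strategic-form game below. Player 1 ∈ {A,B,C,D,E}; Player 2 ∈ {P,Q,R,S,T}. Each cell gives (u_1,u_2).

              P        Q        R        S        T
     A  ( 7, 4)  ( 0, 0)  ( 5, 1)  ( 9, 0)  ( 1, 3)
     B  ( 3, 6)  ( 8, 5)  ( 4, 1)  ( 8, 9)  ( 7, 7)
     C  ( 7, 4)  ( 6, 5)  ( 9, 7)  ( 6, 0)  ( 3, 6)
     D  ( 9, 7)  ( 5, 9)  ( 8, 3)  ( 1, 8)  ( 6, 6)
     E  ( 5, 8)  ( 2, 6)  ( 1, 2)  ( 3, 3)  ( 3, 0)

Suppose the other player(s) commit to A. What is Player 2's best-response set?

u_2(P vs A) = 4
u_2(Q vs A) = 0
u_2(R vs A) = 1
u_2(S vs A) = 0
u_2(T vs A) = 3
max payoff 4 at {P}

BR_2 = {P}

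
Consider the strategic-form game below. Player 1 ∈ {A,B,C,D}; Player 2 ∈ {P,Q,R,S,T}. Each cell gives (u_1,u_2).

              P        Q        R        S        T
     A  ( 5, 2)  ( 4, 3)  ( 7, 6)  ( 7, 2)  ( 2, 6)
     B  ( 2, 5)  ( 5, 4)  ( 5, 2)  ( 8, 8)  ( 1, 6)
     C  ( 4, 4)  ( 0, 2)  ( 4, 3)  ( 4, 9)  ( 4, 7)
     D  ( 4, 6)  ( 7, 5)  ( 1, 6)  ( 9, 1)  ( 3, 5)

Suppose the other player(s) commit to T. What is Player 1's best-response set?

argmax u_1 = {C}

u_1(A vs T) = 2
u_1(B vs T) = 1
u_1(C vs T) = 4
u_1(D vs T) = 3
max payoff 4 at {C}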